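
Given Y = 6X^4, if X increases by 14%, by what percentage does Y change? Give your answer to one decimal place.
68.9%

For Y = 6X^4:
If X → X(1 + 0.14)
Then Y → Y · (1 + 0.14)^4
     ≈ Y · 1.6890

Percentage change = ((1 + 0.14)^4 − 1) × 100% ≈ 68.9%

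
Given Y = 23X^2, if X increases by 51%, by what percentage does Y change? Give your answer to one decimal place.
128.0%

For Y = 23X^2:
If X → X(1 + 0.51)
Then Y → Y · (1 + 0.51)^2
     = Y · 2.2801

Percentage change = ((1 + 0.51)^2 − 1) × 100% ≈ 128.0%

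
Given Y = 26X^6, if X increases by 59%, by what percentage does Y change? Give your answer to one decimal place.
1515.8%

For Y = 26X^6:
If X → X(1 + 0.59)
Then Y → Y · (1 + 0.59)^6
     ≈ Y · 16.1578

Percentage change = ((1 + 0.59)^6 − 1) × 100% ≈ 1515.8%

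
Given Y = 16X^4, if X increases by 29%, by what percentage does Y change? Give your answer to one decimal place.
176.9%

For Y = 16X^4:
If X → X(1 + 0.29)
Then Y → Y · (1 + 0.29)^4
     ≈ Y · 2.7692

Percentage change = ((1 + 0.29)^4 − 1) × 100% ≈ 176.9%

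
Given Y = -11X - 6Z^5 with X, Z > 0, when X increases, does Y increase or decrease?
Y decreases

Taking the partial derivative:
∂Y/∂X = -11

∂Y/∂X = -11 < 0 (assuming positive values)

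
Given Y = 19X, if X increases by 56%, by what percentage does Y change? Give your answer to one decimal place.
56.0%

For Y = 19X:
If X → X(1 + 0.56)
Then Y → Y · (1 + 0.56)^1
     = Y · 1.5600

Percentage change = ((1 + 0.56)^1 − 1) × 100% = 56.0%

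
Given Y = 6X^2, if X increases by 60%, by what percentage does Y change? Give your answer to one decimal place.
156.0%

For Y = 6X^2:
If X → X(1 + 0.6)
Then Y → Y · (1 + 0.6)^2
     = Y · 2.5600

Percentage change = ((1 + 0.6)^2 − 1) × 100% = 156.0%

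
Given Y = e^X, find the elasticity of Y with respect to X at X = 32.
Elasticity = 32

Elasticity = (dY/dX) · (X/Y)

dY/dX = e^X
At X = 32: dY/dX = e^32, Y = e^32

Elasticity = (e^32) · (32 / (e^32)) = 32

Interpretation: for a small percentage change in X, the percentage change in Y is approximately 32.00 times as large.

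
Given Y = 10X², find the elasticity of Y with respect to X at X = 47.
Elasticity = 2

Elasticity = (dY/dX) · (X/Y)

dY/dX = 20·X
At X = 47: dY/dX = 940, Y = 22090

Elasticity = 940 · (47 / 22090) = 2

Interpretation: for a small percentage change in X, the percentage change in Y is approximately 2.00 times as large.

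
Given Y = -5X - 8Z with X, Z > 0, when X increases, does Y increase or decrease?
Y decreases

Taking the partial derivative:
∂Y/∂X = -5

∂Y/∂X = -5 < 0 (assuming positive values)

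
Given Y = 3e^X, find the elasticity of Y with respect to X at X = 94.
Elasticity = 94

Elasticity = (dY/dX) · (X/Y)

dY/dX = 3·e^X
At X = 94: dY/dX = 3·e^94, Y = 3·e^94

Elasticity = (3·e^94) · (94 / (3·e^94)) = 94

Interpretation: for a small percentage change in X, the percentage change in Y is approximately 94.00 times as large.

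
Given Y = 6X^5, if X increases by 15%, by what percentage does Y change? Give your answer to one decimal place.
101.1%

For Y = 6X^5:
If X → X(1 + 0.15)
Then Y → Y · (1 + 0.15)^5
     ≈ Y · 2.0114

Percentage change = ((1 + 0.15)^5 − 1) × 100% ≈ 101.1%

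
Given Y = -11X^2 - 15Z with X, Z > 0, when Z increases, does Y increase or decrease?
Y decreases

Taking the partial derivative:
∂Y/∂Z = -15

∂Y/∂Z = -15 < 0 (assuming positive values)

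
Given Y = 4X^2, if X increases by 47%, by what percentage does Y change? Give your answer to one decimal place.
116.1%

For Y = 4X^2:
If X → X(1 + 0.47)
Then Y → Y · (1 + 0.47)^2
     = Y · 2.1609

Percentage change = ((1 + 0.47)^2 − 1) × 100% ≈ 116.1%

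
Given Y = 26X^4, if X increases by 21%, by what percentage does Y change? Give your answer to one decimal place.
114.4%

For Y = 26X^4:
If X → X(1 + 0.21)
Then Y → Y · (1 + 0.21)^4
     ≈ Y · 2.1436

Percentage change = ((1 + 0.21)^4 − 1) × 100% ≈ 114.4%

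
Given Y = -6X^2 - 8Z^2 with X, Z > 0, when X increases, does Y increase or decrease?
Y decreases

Taking the partial derivative:
∂Y/∂X = -12X

∂Y/∂X = -12X < 0 (assuming positive values)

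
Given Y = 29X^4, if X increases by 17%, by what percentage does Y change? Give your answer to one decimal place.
87.4%

For Y = 29X^4:
If X → X(1 + 0.17)
Then Y → Y · (1 + 0.17)^4
     ≈ Y · 1.8739

Percentage change = ((1 + 0.17)^4 − 1) × 100% ≈ 87.4%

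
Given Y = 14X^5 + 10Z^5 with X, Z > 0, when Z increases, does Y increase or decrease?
Y increases

Taking the partial derivative:
∂Y/∂Z = 50Z^4

∂Y/∂Z = 50Z^4 > 0 (assuming positive values)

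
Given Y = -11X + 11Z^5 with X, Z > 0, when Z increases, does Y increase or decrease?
Y increases

Taking the partial derivative:
∂Y/∂Z = 55Z^4

∂Y/∂Z = 55Z^4 > 0 (assuming positive values)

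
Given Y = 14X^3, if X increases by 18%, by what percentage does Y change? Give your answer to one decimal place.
64.3%

For Y = 14X^3:
If X → X(1 + 0.18)
Then Y → Y · (1 + 0.18)^3
     ≈ Y · 1.6430

Percentage change = ((1 + 0.18)^3 − 1) × 100% ≈ 64.3%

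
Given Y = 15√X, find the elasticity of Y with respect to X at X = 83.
Elasticity = 1/2

Elasticity = (dY/dX) · (X/Y)

dY/dX = 15/(2·√X)
At X = 83: dY/dX = 15·√83/166, Y = 15·√83

Elasticity = (15·√83/166) · (83 / (15·√83)) = 1/2

Interpretation: for a small percentage change in X, the percentage change in Y is approximately 0.50 times as large.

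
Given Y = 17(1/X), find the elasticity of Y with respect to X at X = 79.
Elasticity = -1

Elasticity = (dY/dX) · (X/Y)

dY/dX = -17/X²
At X = 79: dY/dX = -17/6241, Y = 17/79

Elasticity = (-17/6241) · (79 / (17/79)) = -1

Interpretation: for a small percentage change in X, the percentage change in Y is approximately -1.00 times as large.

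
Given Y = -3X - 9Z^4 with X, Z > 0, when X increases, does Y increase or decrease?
Y decreases

Taking the partial derivative:
∂Y/∂X = -3

∂Y/∂X = -3 < 0 (assuming positive values)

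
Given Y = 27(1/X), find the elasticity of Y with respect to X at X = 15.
Elasticity = -1

Elasticity = (dY/dX) · (X/Y)

dY/dX = -27/X²
At X = 15: dY/dX = -3/25, Y = 9/5

Elasticity = (-3/25) · (15 / (9/5)) = -1

Interpretation: for a small percentage change in X, the percentage change in Y is approximately -1.00 times as large.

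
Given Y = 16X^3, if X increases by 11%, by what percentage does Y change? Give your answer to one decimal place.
36.8%

For Y = 16X^3:
If X → X(1 + 0.11)
Then Y → Y · (1 + 0.11)^3
     ≈ Y · 1.3676

Percentage change = ((1 + 0.11)^3 − 1) × 100% ≈ 36.8%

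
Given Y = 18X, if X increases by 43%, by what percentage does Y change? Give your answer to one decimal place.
43.0%

For Y = 18X:
If X → X(1 + 0.43)
Then Y → Y · (1 + 0.43)^1
     = Y · 1.4300

Percentage change = ((1 + 0.43)^1 − 1) × 100% = 43.0%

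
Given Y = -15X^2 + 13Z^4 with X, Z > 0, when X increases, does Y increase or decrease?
Y decreases

Taking the partial derivative:
∂Y/∂X = -30X

∂Y/∂X = -30X < 0 (assuming positive values)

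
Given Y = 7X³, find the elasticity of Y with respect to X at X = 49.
Elasticity = 3

Elasticity = (dY/dX) · (X/Y)

dY/dX = 21·X²
At X = 49: dY/dX = 50421, Y = 823543

Elasticity = 50421 · (49 / 823543) = 3

Interpretation: for a small percentage change in X, the percentage change in Y is approximately 3.00 times as large.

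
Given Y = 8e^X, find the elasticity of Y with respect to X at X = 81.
Elasticity = 81

Elasticity = (dY/dX) · (X/Y)

dY/dX = 8·e^X
At X = 81: dY/dX = 8·e^81, Y = 8·e^81

Elasticity = (8·e^81) · (81 / (8·e^81)) = 81

Interpretation: for a small percentage change in X, the percentage change in Y is approximately 81.00 times as large.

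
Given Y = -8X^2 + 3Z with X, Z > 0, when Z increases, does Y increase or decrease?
Y increases

Taking the partial derivative:
∂Y/∂Z = 3

∂Y/∂Z = 3 > 0 (assuming positive values)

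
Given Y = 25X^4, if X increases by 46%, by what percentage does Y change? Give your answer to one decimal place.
354.4%

For Y = 25X^4:
If X → X(1 + 0.46)
Then Y → Y · (1 + 0.46)^4
     ≈ Y · 4.5437

Percentage change = ((1 + 0.46)^4 − 1) × 100% ≈ 354.4%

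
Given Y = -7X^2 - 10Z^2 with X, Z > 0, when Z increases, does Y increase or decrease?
Y decreases

Taking the partial derivative:
∂Y/∂Z = -20Z

∂Y/∂Z = -20Z < 0 (assuming positive values)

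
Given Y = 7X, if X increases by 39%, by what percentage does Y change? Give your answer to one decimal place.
39.0%

For Y = 7X:
If X → X(1 + 0.39)
Then Y → Y · (1 + 0.39)^1
     = Y · 1.3900

Percentage change = ((1 + 0.39)^1 − 1) × 100% = 39.0%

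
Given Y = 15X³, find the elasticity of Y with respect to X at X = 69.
Elasticity = 3

Elasticity = (dY/dX) · (X/Y)

dY/dX = 45·X²
At X = 69: dY/dX = 214245, Y = 4927635

Elasticity = 214245 · (69 / 4927635) = 3

Interpretation: for a small percentage change in X, the percentage change in Y is approximately 3.00 times as large.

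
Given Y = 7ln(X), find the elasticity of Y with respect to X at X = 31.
Elasticity = 1/ln(31) ≈ 0.2912

Elasticity = (dY/dX) · (X/Y)

dY/dX = 7/X
At X = 31: dY/dX = 7/31, Y = 7·ln(31)

Elasticity = (7/31) · (31 / (7·ln(31))) = 1/ln(31) ≈ 0.2912

Interpretation: for a small percentage change in X, the percentage change in Y is approximately 0.29 times as large.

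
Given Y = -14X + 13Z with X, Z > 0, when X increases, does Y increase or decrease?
Y decreases

Taking the partial derivative:
∂Y/∂X = -14

∂Y/∂X = -14 < 0 (assuming positive values)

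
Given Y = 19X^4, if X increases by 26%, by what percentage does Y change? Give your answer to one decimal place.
152.0%

For Y = 19X^4:
If X → X(1 + 0.26)
Then Y → Y · (1 + 0.26)^4
     ≈ Y · 2.5205

Percentage change = ((1 + 0.26)^4 − 1) × 100% ≈ 152.0%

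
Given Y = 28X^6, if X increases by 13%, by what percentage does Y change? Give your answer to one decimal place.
108.2%

For Y = 28X^6:
If X → X(1 + 0.13)
Then Y → Y · (1 + 0.13)^6
     ≈ Y · 2.0820

Percentage change = ((1 + 0.13)^6 − 1) × 100% ≈ 108.2%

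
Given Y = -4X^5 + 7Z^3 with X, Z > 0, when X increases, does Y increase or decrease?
Y decreases

Taking the partial derivative:
∂Y/∂X = -20X^4

∂Y/∂X = -20X^4 < 0 (assuming positive values)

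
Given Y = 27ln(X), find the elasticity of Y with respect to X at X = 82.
Elasticity = 1/ln(82) ≈ 0.2269

Elasticity = (dY/dX) · (X/Y)

dY/dX = 27/X
At X = 82: dY/dX = 27/82, Y = 27·ln(82)

Elasticity = (27/82) · (82 / (27·ln(82))) = 1/ln(82) ≈ 0.2269

Interpretation: for a small percentage change in X, the percentage change in Y is approximately 0.23 times as large.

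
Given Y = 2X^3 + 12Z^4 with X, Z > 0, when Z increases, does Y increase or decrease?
Y increases

Taking the partial derivative:
∂Y/∂Z = 48Z^3

∂Y/∂Z = 48Z^3 > 0 (assuming positive values)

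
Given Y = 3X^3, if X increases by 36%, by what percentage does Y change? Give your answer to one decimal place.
151.5%

For Y = 3X^3:
If X → X(1 + 0.36)
Then Y → Y · (1 + 0.36)^3
     ≈ Y · 2.5155

Percentage change = ((1 + 0.36)^3 − 1) × 100% ≈ 151.5%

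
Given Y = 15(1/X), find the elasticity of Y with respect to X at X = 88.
Elasticity = -1

Elasticity = (dY/dX) · (X/Y)

dY/dX = -15/X²
At X = 88: dY/dX = -15/7744, Y = 15/88

Elasticity = (-15/7744) · (88 / (15/88)) = -1

Interpretation: for a small percentage change in X, the percentage change in Y is approximately -1.00 times as large.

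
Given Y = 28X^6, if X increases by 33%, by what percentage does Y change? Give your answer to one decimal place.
453.5%

For Y = 28X^6:
If X → X(1 + 0.33)
Then Y → Y · (1 + 0.33)^6
     ≈ Y · 5.5349

Percentage change = ((1 + 0.33)^6 − 1) × 100% ≈ 453.5%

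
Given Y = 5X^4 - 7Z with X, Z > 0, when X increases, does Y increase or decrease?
Y increases

Taking the partial derivative:
∂Y/∂X = 20X^3

∂Y/∂X = 20X^3 > 0 (assuming positive values)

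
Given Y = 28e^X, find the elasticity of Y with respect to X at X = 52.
Elasticity = 52

Elasticity = (dY/dX) · (X/Y)

dY/dX = 28·e^X
At X = 52: dY/dX = 28·e^52, Y = 28·e^52

Elasticity = (28·e^52) · (52 / (28·e^52)) = 52

Interpretation: for a small percentage change in X, the percentage change in Y is approximately 52.00 times as large.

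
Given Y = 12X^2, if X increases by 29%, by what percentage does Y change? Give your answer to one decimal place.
66.4%

For Y = 12X^2:
If X → X(1 + 0.29)
Then Y → Y · (1 + 0.29)^2
     = Y · 1.6641

Percentage change = ((1 + 0.29)^2 − 1) × 100% ≈ 66.4%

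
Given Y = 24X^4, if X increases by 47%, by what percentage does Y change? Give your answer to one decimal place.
366.9%

For Y = 24X^4:
If X → X(1 + 0.47)
Then Y → Y · (1 + 0.47)^4
     ≈ Y · 4.6695

Percentage change = ((1 + 0.47)^4 − 1) × 100% ≈ 366.9%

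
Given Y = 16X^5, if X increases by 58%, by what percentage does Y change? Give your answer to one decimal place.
884.7%

For Y = 16X^5:
If X → X(1 + 0.58)
Then Y → Y · (1 + 0.58)^5
     ≈ Y · 9.8466

Percentage change = ((1 + 0.58)^5 − 1) × 100% ≈ 884.7%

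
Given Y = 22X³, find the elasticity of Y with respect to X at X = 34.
Elasticity = 3

Elasticity = (dY/dX) · (X/Y)

dY/dX = 66·X²
At X = 34: dY/dX = 76296, Y = 864688

Elasticity = 76296 · (34 / 864688) = 3

Interpretation: for a small percentage change in X, the percentage change in Y is approximately 3.00 times as large.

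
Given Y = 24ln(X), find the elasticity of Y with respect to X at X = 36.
Elasticity = 1/ln(36) ≈ 0.2791

Elasticity = (dY/dX) · (X/Y)

dY/dX = 24/X
At X = 36: dY/dX = 2/3, Y = 24·ln(36)

Elasticity = (2/3) · (36 / (24·ln(36))) = 1/ln(36) ≈ 0.2791

Interpretation: for a small percentage change in X, the percentage change in Y is approximately 0.28 times as large.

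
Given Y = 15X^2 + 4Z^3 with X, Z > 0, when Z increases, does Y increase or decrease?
Y increases

Taking the partial derivative:
∂Y/∂Z = 12Z^2

∂Y/∂Z = 12Z^2 > 0 (assuming positive values)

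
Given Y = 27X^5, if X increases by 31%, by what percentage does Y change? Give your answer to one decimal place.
285.8%

For Y = 27X^5:
If X → X(1 + 0.31)
Then Y → Y · (1 + 0.31)^5
     ≈ Y · 3.8579

Percentage change = ((1 + 0.31)^5 − 1) × 100% ≈ 285.8%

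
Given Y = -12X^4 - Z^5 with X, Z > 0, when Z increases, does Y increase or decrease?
Y decreases

Taking the partial derivative:
∂Y/∂Z = -5Z^4

∂Y/∂Z = -5Z^4 < 0 (assuming positive values)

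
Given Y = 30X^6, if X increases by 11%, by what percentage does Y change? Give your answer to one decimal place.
87.0%

For Y = 30X^6:
If X → X(1 + 0.11)
Then Y → Y · (1 + 0.11)^6
     ≈ Y · 1.8704

Percentage change = ((1 + 0.11)^6 − 1) × 100% ≈ 87.0%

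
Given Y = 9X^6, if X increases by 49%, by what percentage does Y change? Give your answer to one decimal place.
994.3%

For Y = 9X^6:
If X → X(1 + 0.49)
Then Y → Y · (1 + 0.49)^6
     ≈ Y · 10.9425

Percentage change = ((1 + 0.49)^6 − 1) × 100% ≈ 994.3%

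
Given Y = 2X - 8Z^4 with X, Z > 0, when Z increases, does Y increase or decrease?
Y decreases

Taking the partial derivative:
∂Y/∂Z = -32Z^3

∂Y/∂Z = -32Z^3 < 0 (assuming positive values)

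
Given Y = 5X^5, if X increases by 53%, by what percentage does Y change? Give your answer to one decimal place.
738.4%

For Y = 5X^5:
If X → X(1 + 0.53)
Then Y → Y · (1 + 0.53)^5
     ≈ Y · 8.3841

Percentage change = ((1 + 0.53)^5 − 1) × 100% ≈ 738.4%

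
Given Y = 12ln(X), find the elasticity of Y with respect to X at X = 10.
Elasticity = 1/ln(10) ≈ 0.4343

Elasticity = (dY/dX) · (X/Y)

dY/dX = 12/X
At X = 10: dY/dX = 6/5, Y = 12·ln(10)

Elasticity = (6/5) · (10 / (12·ln(10))) = 1/ln(10) ≈ 0.4343

Interpretation: for a small percentage change in X, the percentage change in Y is approximately 0.43 times as large.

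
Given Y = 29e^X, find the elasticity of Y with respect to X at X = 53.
Elasticity = 53

Elasticity = (dY/dX) · (X/Y)

dY/dX = 29·e^X
At X = 53: dY/dX = 29·e^53, Y = 29·e^53

Elasticity = (29·e^53) · (53 / (29·e^53)) = 53

Interpretation: for a small percentage change in X, the percentage change in Y is approximately 53.00 times as large.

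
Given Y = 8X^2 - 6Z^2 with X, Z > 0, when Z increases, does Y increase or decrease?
Y decreases

Taking the partial derivative:
∂Y/∂Z = -12Z

∂Y/∂Z = -12Z < 0 (assuming positive values)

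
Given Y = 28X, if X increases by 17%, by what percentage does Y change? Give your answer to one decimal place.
17.0%

For Y = 28X:
If X → X(1 + 0.17)
Then Y → Y · (1 + 0.17)^1
     = Y · 1.1700

Percentage change = ((1 + 0.17)^1 − 1) × 100% = 17.0%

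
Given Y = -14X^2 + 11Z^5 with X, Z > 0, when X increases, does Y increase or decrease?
Y decreases

Taking the partial derivative:
∂Y/∂X = -28X

∂Y/∂X = -28X < 0 (assuming positive values)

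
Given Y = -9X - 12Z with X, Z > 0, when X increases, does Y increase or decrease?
Y decreases

Taking the partial derivative:
∂Y/∂X = -9

∂Y/∂X = -9 < 0 (assuming positive values)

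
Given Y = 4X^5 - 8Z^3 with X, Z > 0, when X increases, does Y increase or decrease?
Y increases

Taking the partial derivative:
∂Y/∂X = 20X^4

∂Y/∂X = 20X^4 > 0 (assuming positive values)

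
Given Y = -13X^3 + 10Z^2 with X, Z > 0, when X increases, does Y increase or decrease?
Y decreases

Taking the partial derivative:
∂Y/∂X = -39X^2

∂Y/∂X = -39X^2 < 0 (assuming positive values)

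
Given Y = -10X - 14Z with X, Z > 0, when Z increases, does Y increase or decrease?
Y decreases

Taking the partial derivative:
∂Y/∂Z = -14

∂Y/∂Z = -14 < 0 (assuming positive values)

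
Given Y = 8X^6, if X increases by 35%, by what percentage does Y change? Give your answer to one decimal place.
505.3%

For Y = 8X^6:
If X → X(1 + 0.35)
Then Y → Y · (1 + 0.35)^6
     ≈ Y · 6.0534

Percentage change = ((1 + 0.35)^6 − 1) × 100% ≈ 505.3%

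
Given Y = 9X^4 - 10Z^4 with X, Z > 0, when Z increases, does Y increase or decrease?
Y decreases

Taking the partial derivative:
∂Y/∂Z = -40Z^3

∂Y/∂Z = -40Z^3 < 0 (assuming positive values)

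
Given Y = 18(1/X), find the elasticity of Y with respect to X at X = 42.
Elasticity = -1

Elasticity = (dY/dX) · (X/Y)

dY/dX = -18/X²
At X = 42: dY/dX = -1/98, Y = 3/7

Elasticity = (-1/98) · (42 / (3/7)) = -1

Interpretation: for a small percentage change in X, the percentage change in Y is approximately -1.00 times as large.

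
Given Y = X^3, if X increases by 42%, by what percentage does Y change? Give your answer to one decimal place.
186.3%

For Y = X^3:
If X → X(1 + 0.42)
Then Y → Y · (1 + 0.42)^3
     ≈ Y · 2.8633

Percentage change = ((1 + 0.42)^3 − 1) × 100% ≈ 186.3%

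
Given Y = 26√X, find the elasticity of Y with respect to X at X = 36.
Elasticity = 1/2

Elasticity = (dY/dX) · (X/Y)

dY/dX = 13/√X
At X = 36: dY/dX = 13/6, Y = 156

Elasticity = (13/6) · (36 / 156) = 1/2

Interpretation: for a small percentage change in X, the percentage change in Y is approximately 0.50 times as large.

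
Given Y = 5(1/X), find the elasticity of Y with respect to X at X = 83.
Elasticity = -1

Elasticity = (dY/dX) · (X/Y)

dY/dX = -5/X²
At X = 83: dY/dX = -5/6889, Y = 5/83

Elasticity = (-5/6889) · (83 / (5/83)) = -1

Interpretation: for a small percentage change in X, the percentage change in Y is approximately -1.00 times as large.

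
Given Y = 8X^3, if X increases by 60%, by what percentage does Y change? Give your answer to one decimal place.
309.6%

For Y = 8X^3:
If X → X(1 + 0.6)
Then Y → Y · (1 + 0.6)^3
     = Y · 4.0960

Percentage change = ((1 + 0.6)^3 − 1) × 100% = 309.6%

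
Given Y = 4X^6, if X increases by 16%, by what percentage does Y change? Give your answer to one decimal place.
143.6%

For Y = 4X^6:
If X → X(1 + 0.16)
Then Y → Y · (1 + 0.16)^6
     ≈ Y · 2.4364

Percentage change = ((1 + 0.16)^6 − 1) × 100% ≈ 143.6%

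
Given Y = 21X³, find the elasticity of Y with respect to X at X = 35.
Elasticity = 3

Elasticity = (dY/dX) · (X/Y)

dY/dX = 63·X²
At X = 35: dY/dX = 77175, Y = 900375

Elasticity = 77175 · (35 / 900375) = 3

Interpretation: for a small percentage change in X, the percentage change in Y is approximately 3.00 times as large.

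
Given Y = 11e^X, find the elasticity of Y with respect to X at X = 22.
Elasticity = 22

Elasticity = (dY/dX) · (X/Y)

dY/dX = 11·e^X
At X = 22: dY/dX = 11·e^22, Y = 11·e^22

Elasticity = (11·e^22) · (22 / (11·e^22)) = 22

Interpretation: for a small percentage change in X, the percentage change in Y is approximately 22.00 times as large.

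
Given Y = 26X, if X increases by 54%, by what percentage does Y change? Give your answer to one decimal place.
54.0%

For Y = 26X:
If X → X(1 + 0.54)
Then Y → Y · (1 + 0.54)^1
     = Y · 1.5400

Percentage change = ((1 + 0.54)^1 − 1) × 100% = 54.0%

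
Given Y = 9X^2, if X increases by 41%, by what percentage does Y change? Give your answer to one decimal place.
98.8%

For Y = 9X^2:
If X → X(1 + 0.41)
Then Y → Y · (1 + 0.41)^2
     = Y · 1.9881

Percentage change = ((1 + 0.41)^2 − 1) × 100% ≈ 98.8%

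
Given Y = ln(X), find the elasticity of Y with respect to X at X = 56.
Elasticity = 1/ln(56) ≈ 0.2484

Elasticity = (dY/dX) · (X/Y)

dY/dX = 1/X
At X = 56: dY/dX = 1/56, Y = ln(56)

Elasticity = (1/56) · (56 / (ln(56))) = 1/ln(56) ≈ 0.2484

Interpretation: for a small percentage change in X, the percentage change in Y is approximately 0.25 times as large.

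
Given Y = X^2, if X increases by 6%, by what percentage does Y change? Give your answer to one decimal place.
12.4%

For Y = X^2:
If X → X(1 + 0.06)
Then Y → Y · (1 + 0.06)^2
     = Y · 1.1236

Percentage change = ((1 + 0.06)^2 − 1) × 100% ≈ 12.4%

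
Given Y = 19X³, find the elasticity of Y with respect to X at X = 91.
Elasticity = 3

Elasticity = (dY/dX) · (X/Y)

dY/dX = 57·X²
At X = 91: dY/dX = 472017, Y = 14317849

Elasticity = 472017 · (91 / 14317849) = 3

Interpretation: for a small percentage change in X, the percentage change in Y is approximately 3.00 times as large.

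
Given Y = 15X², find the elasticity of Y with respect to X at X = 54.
Elasticity = 2

Elasticity = (dY/dX) · (X/Y)

dY/dX = 30·X
At X = 54: dY/dX = 1620, Y = 43740

Elasticity = 1620 · (54 / 43740) = 2

Interpretation: for a small percentage change in X, the percentage change in Y is approximately 2.00 times as large.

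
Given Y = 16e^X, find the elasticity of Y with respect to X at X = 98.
Elasticity = 98

Elasticity = (dY/dX) · (X/Y)

dY/dX = 16·e^X
At X = 98: dY/dX = 16·e^98, Y = 16·e^98

Elasticity = (16·e^98) · (98 / (16·e^98)) = 98

Interpretation: for a small percentage change in X, the percentage change in Y is approximately 98.00 times as large.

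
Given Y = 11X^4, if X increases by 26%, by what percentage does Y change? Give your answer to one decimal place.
152.0%

For Y = 11X^4:
If X → X(1 + 0.26)
Then Y → Y · (1 + 0.26)^4
     ≈ Y · 2.5205

Percentage change = ((1 + 0.26)^4 − 1) × 100% ≈ 152.0%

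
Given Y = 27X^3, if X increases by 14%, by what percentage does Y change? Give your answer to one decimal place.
48.2%

For Y = 27X^3:
If X → X(1 + 0.14)
Then Y → Y · (1 + 0.14)^3
     ≈ Y · 1.4815

Percentage change = ((1 + 0.14)^3 − 1) × 100% ≈ 48.2%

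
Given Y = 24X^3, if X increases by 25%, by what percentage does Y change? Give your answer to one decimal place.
95.3%

For Y = 24X^3:
If X → X(1 + 0.25)
Then Y → Y · (1 + 0.25)^3
     ≈ Y · 1.9531

Percentage change = ((1 + 0.25)^3 − 1) × 100% ≈ 95.3%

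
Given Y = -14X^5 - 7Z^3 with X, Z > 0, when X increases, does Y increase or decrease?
Y decreases

Taking the partial derivative:
∂Y/∂X = -70X^4

∂Y/∂X = -70X^4 < 0 (assuming positive values)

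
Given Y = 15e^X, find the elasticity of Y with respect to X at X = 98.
Elasticity = 98

Elasticity = (dY/dX) · (X/Y)

dY/dX = 15·e^X
At X = 98: dY/dX = 15·e^98, Y = 15·e^98

Elasticity = (15·e^98) · (98 / (15·e^98)) = 98

Interpretation: for a small percentage change in X, the percentage change in Y is approximately 98.00 times as large.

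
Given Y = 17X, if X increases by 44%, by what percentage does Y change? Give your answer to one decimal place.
44.0%

For Y = 17X:
If X → X(1 + 0.44)
Then Y → Y · (1 + 0.44)^1
     = Y · 1.4400

Percentage change = ((1 + 0.44)^1 − 1) × 100% = 44.0%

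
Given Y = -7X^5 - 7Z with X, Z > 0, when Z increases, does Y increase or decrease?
Y decreases

Taking the partial derivative:
∂Y/∂Z = -7

∂Y/∂Z = -7 < 0 (assuming positive values)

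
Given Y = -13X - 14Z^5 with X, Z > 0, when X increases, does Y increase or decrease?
Y decreases

Taking the partial derivative:
∂Y/∂X = -13

∂Y/∂X = -13 < 0 (assuming positive values)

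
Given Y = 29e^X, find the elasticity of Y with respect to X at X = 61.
Elasticity = 61

Elasticity = (dY/dX) · (X/Y)

dY/dX = 29·e^X
At X = 61: dY/dX = 29·e^61, Y = 29·e^61

Elasticity = (29·e^61) · (61 / (29·e^61)) = 61

Interpretation: for a small percentage change in X, the percentage change in Y is approximately 61.00 times as large.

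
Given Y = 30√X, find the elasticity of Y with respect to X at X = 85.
Elasticity = 1/2

Elasticity = (dY/dX) · (X/Y)

dY/dX = 15/√X
At X = 85: dY/dX = 3·√85/17, Y = 30·√85

Elasticity = (3·√85/17) · (85 / (30·√85)) = 1/2

Interpretation: for a small percentage change in X, the percentage change in Y is approximately 0.50 times as large.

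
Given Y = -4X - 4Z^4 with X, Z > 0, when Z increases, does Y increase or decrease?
Y decreases

Taking the partial derivative:
∂Y/∂Z = -16Z^3

∂Y/∂Z = -16Z^3 < 0 (assuming positive values)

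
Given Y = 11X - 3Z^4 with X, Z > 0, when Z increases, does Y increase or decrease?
Y decreases

Taking the partial derivative:
∂Y/∂Z = -12Z^3

∂Y/∂Z = -12Z^3 < 0 (assuming positive values)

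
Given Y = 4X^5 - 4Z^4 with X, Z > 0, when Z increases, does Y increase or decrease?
Y decreases

Taking the partial derivative:
∂Y/∂Z = -16Z^3

∂Y/∂Z = -16Z^3 < 0 (assuming positive values)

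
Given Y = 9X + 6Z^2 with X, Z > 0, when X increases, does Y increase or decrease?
Y increases

Taking the partial derivative:
∂Y/∂X = 9

∂Y/∂X = 9 > 0 (assuming positive values)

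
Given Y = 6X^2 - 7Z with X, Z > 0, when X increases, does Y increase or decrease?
Y increases

Taking the partial derivative:
∂Y/∂X = 12X

∂Y/∂X = 12X > 0 (assuming positive values)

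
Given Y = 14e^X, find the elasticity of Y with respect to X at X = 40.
Elasticity = 40

Elasticity = (dY/dX) · (X/Y)

dY/dX = 14·e^X
At X = 40: dY/dX = 14·e^40, Y = 14·e^40

Elasticity = (14·e^40) · (40 / (14·e^40)) = 40

Interpretation: for a small percentage change in X, the percentage change in Y is approximately 40.00 times as large.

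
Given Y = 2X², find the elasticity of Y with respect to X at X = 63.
Elasticity = 2

Elasticity = (dY/dX) · (X/Y)

dY/dX = 4·X
At X = 63: dY/dX = 252, Y = 7938

Elasticity = 252 · (63 / 7938) = 2

Interpretation: for a small percentage change in X, the percentage change in Y is approximately 2.00 times as large.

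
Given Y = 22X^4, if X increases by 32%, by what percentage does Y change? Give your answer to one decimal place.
203.6%

For Y = 22X^4:
If X → X(1 + 0.32)
Then Y → Y · (1 + 0.32)^4
     ≈ Y · 3.0360

Percentage change = ((1 + 0.32)^4 − 1) × 100% ≈ 203.6%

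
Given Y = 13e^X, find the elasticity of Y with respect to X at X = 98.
Elasticity = 98

Elasticity = (dY/dX) · (X/Y)

dY/dX = 13·e^X
At X = 98: dY/dX = 13·e^98, Y = 13·e^98

Elasticity = (13·e^98) · (98 / (13·e^98)) = 98

Interpretation: for a small percentage change in X, the percentage change in Y is approximately 98.00 times as large.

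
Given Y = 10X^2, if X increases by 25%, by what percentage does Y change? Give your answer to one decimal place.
56.3%

For Y = 10X^2:
If X → X(1 + 0.25)
Then Y → Y · (1 + 0.25)^2
     = Y · 1.5625

Percentage change = ((1 + 0.25)^2 − 1) × 100% ≈ 56.3%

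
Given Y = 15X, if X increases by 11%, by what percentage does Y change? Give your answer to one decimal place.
11.0%

For Y = 15X:
If X → X(1 + 0.11)
Then Y → Y · (1 + 0.11)^1
     = Y · 1.1100

Percentage change = ((1 + 0.11)^1 − 1) × 100% = 11.0%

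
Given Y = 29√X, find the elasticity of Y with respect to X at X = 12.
Elasticity = 1/2

Elasticity = (dY/dX) · (X/Y)

dY/dX = 29/(2·√X)
At X = 12: dY/dX = 29·√3/12, Y = 58·√3

Elasticity = (29·√3/12) · (12 / (58·√3)) = 1/2

Interpretation: for a small percentage change in X, the percentage change in Y is approximately 0.50 times as large.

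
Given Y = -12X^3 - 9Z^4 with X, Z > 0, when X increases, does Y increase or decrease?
Y decreases

Taking the partial derivative:
∂Y/∂X = -36X^2

∂Y/∂X = -36X^2 < 0 (assuming positive values)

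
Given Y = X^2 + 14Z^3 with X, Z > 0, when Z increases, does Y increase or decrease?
Y increases

Taking the partial derivative:
∂Y/∂Z = 42Z^2

∂Y/∂Z = 42Z^2 > 0 (assuming positive values)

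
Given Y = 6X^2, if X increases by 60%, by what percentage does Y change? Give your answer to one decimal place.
156.0%

For Y = 6X^2:
If X → X(1 + 0.6)
Then Y → Y · (1 + 0.6)^2
     = Y · 2.5600

Percentage change = ((1 + 0.6)^2 − 1) × 100% = 156.0%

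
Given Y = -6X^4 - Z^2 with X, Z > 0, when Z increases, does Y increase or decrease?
Y decreases

Taking the partial derivative:
∂Y/∂Z = -2Z

∂Y/∂Z = -2Z < 0 (assuming positive values)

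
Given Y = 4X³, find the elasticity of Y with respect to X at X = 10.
Elasticity = 3

Elasticity = (dY/dX) · (X/Y)

dY/dX = 12·X²
At X = 10: dY/dX = 1200, Y = 4000

Elasticity = 1200 · (10 / 4000) = 3

Interpretation: for a small percentage change in X, the percentage change in Y is approximately 3.00 times as large.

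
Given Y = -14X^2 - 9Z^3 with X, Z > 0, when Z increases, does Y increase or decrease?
Y decreases

Taking the partial derivative:
∂Y/∂Z = -27Z^2

∂Y/∂Z = -27Z^2 < 0 (assuming positive values)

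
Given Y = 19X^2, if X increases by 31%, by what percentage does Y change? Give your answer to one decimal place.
71.6%

For Y = 19X^2:
If X → X(1 + 0.31)
Then Y → Y · (1 + 0.31)^2
     = Y · 1.7161

Percentage change = ((1 + 0.31)^2 − 1) × 100% ≈ 71.6%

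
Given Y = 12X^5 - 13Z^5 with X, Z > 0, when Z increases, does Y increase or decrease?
Y decreases

Taking the partial derivative:
∂Y/∂Z = -65Z^4

∂Y/∂Z = -65Z^4 < 0 (assuming positive values)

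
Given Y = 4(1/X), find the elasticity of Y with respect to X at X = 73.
Elasticity = -1

Elasticity = (dY/dX) · (X/Y)

dY/dX = -4/X²
At X = 73: dY/dX = -4/5329, Y = 4/73

Elasticity = (-4/5329) · (73 / (4/73)) = -1

Interpretation: for a small percentage change in X, the percentage change in Y is approximately -1.00 times as large.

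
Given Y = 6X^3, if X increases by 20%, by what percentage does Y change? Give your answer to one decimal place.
72.8%

For Y = 6X^3:
If X → X(1 + 0.2)
Then Y → Y · (1 + 0.2)^3
     = Y · 1.7280

Percentage change = ((1 + 0.2)^3 − 1) × 100% = 72.8%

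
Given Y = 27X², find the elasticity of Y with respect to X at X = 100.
Elasticity = 2

Elasticity = (dY/dX) · (X/Y)

dY/dX = 54·X
At X = 100: dY/dX = 5400, Y = 270000

Elasticity = 5400 · (100 / 270000) = 2

Interpretation: for a small percentage change in X, the percentage change in Y is approximately 2.00 times as large.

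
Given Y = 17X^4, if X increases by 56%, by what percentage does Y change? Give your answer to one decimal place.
492.2%

For Y = 17X^4:
If X → X(1 + 0.56)
Then Y → Y · (1 + 0.56)^4
     ≈ Y · 5.9224

Percentage change = ((1 + 0.56)^4 − 1) × 100% ≈ 492.2%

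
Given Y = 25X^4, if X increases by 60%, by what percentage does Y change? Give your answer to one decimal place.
555.4%

For Y = 25X^4:
If X → X(1 + 0.6)
Then Y → Y · (1 + 0.6)^4
     = Y · 6.5536

Percentage change = ((1 + 0.6)^4 − 1) × 100% ≈ 555.4%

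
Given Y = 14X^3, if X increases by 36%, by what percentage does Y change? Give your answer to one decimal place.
151.5%

For Y = 14X^3:
If X → X(1 + 0.36)
Then Y → Y · (1 + 0.36)^3
     ≈ Y · 2.5155

Percentage change = ((1 + 0.36)^3 − 1) × 100% ≈ 151.5%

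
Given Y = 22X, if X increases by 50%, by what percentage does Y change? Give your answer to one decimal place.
50.0%

For Y = 22X:
If X → X(1 + 0.5)
Then Y → Y · (1 + 0.5)^1
     = Y · 1.5000

Percentage change = ((1 + 0.5)^1 − 1) × 100% = 50.0%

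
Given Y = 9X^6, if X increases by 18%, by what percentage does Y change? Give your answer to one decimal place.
170.0%

For Y = 9X^6:
If X → X(1 + 0.18)
Then Y → Y · (1 + 0.18)^6
     ≈ Y · 2.6996

Percentage change = ((1 + 0.18)^6 − 1) × 100% ≈ 170.0%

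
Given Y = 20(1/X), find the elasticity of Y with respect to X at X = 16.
Elasticity = -1

Elasticity = (dY/dX) · (X/Y)

dY/dX = -20/X²
At X = 16: dY/dX = -5/64, Y = 5/4

Elasticity = (-5/64) · (16 / (5/4)) = -1

Interpretation: for a small percentage change in X, the percentage change in Y is approximately -1.00 times as large.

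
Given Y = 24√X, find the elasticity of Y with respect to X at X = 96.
Elasticity = 1/2

Elasticity = (dY/dX) · (X/Y)

dY/dX = 12/√X
At X = 96: dY/dX = √6/2, Y = 96·√6

Elasticity = (√6/2) · (96 / (96·√6)) = 1/2

Interpretation: for a small percentage change in X, the percentage change in Y is approximately 0.50 times as large.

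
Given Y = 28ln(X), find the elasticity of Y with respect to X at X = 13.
Elasticity = 1/ln(13) ≈ 0.3899

Elasticity = (dY/dX) · (X/Y)

dY/dX = 28/X
At X = 13: dY/dX = 28/13, Y = 28·ln(13)

Elasticity = (28/13) · (13 / (28·ln(13))) = 1/ln(13) ≈ 0.3899

Interpretation: for a small percentage change in X, the percentage change in Y is approximately 0.39 times as large.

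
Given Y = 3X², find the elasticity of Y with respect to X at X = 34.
Elasticity = 2

Elasticity = (dY/dX) · (X/Y)

dY/dX = 6·X
At X = 34: dY/dX = 204, Y = 3468

Elasticity = 204 · (34 / 3468) = 2

Interpretation: for a small percentage change in X, the percentage change in Y is approximately 2.00 times as large.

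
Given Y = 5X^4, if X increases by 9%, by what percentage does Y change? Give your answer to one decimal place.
41.2%

For Y = 5X^4:
If X → X(1 + 0.09)
Then Y → Y · (1 + 0.09)^4
     ≈ Y · 1.4116

Percentage change = ((1 + 0.09)^4 − 1) × 100% ≈ 41.2%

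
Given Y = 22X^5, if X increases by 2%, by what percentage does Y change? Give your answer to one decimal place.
10.4%

For Y = 22X^5:
If X → X(1 + 0.02)
Then Y → Y · (1 + 0.02)^5
     ≈ Y · 1.1041

Percentage change = ((1 + 0.02)^5 − 1) × 100% ≈ 10.4%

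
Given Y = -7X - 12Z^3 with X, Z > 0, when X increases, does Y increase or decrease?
Y decreases

Taking the partial derivative:
∂Y/∂X = -7

∂Y/∂X = -7 < 0 (assuming positive values)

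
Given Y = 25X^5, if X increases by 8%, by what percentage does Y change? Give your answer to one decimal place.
46.9%

For Y = 25X^5:
If X → X(1 + 0.08)
Then Y → Y · (1 + 0.08)^5
     ≈ Y · 1.4693

Percentage change = ((1 + 0.08)^5 − 1) × 100% ≈ 46.9%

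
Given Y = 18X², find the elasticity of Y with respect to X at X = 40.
Elasticity = 2

Elasticity = (dY/dX) · (X/Y)

dY/dX = 36·X
At X = 40: dY/dX = 1440, Y = 28800

Elasticity = 1440 · (40 / 28800) = 2

Interpretation: for a small percentage change in X, the percentage change in Y is approximately 2.00 times as large.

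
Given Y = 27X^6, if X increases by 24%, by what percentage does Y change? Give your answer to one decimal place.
263.5%

For Y = 27X^6:
If X → X(1 + 0.24)
Then Y → Y · (1 + 0.24)^6
     ≈ Y · 3.6352

Percentage change = ((1 + 0.24)^6 − 1) × 100% ≈ 263.5%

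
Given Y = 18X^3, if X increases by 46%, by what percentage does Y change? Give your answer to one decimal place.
211.2%

For Y = 18X^3:
If X → X(1 + 0.46)
Then Y → Y · (1 + 0.46)^3
     ≈ Y · 3.1121

Percentage change = ((1 + 0.46)^3 − 1) × 100% ≈ 211.2%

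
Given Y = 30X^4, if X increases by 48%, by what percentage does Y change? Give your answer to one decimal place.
379.8%

For Y = 30X^4:
If X → X(1 + 0.48)
Then Y → Y · (1 + 0.48)^4
     ≈ Y · 4.7979

Percentage change = ((1 + 0.48)^4 − 1) × 100% ≈ 379.8%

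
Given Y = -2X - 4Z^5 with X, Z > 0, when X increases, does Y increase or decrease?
Y decreases

Taking the partial derivative:
∂Y/∂X = -2

∂Y/∂X = -2 < 0 (assuming positive values)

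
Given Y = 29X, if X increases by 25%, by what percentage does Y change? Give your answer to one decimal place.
25.0%

For Y = 29X:
If X → X(1 + 0.25)
Then Y → Y · (1 + 0.25)^1
     = Y · 1.2500

Percentage change = ((1 + 0.25)^1 − 1) × 100% = 25.0%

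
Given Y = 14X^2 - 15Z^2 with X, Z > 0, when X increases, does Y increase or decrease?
Y increases

Taking the partial derivative:
∂Y/∂X = 28X

∂Y/∂X = 28X > 0 (assuming positive values)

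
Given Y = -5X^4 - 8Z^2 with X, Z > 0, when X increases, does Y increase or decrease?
Y decreases

Taking the partial derivative:
∂Y/∂X = -20X^3

∂Y/∂X = -20X^3 < 0 (assuming positive values)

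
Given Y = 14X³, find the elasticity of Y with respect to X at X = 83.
Elasticity = 3

Elasticity = (dY/dX) · (X/Y)

dY/dX = 42·X²
At X = 83: dY/dX = 289338, Y = 8005018

Elasticity = 289338 · (83 / 8005018) = 3

Interpretation: for a small percentage change in X, the percentage change in Y is approximately 3.00 times as large.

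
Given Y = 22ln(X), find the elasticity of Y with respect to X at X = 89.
Elasticity = 1/ln(89) ≈ 0.2228

Elasticity = (dY/dX) · (X/Y)

dY/dX = 22/X
At X = 89: dY/dX = 22/89, Y = 22·ln(89)

Elasticity = (22/89) · (89 / (22·ln(89))) = 1/ln(89) ≈ 0.2228

Interpretation: for a small percentage change in X, the percentage change in Y is approximately 0.22 times as large.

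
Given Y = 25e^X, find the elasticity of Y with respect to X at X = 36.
Elasticity = 36

Elasticity = (dY/dX) · (X/Y)

dY/dX = 25·e^X
At X = 36: dY/dX = 25·e^36, Y = 25·e^36

Elasticity = (25·e^36) · (36 / (25·e^36)) = 36

Interpretation: for a small percentage change in X, the percentage change in Y is approximately 36.00 times as large.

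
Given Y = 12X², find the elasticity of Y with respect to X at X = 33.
Elasticity = 2

Elasticity = (dY/dX) · (X/Y)

dY/dX = 24·X
At X = 33: dY/dX = 792, Y = 13068

Elasticity = 792 · (33 / 13068) = 2

Interpretation: for a small percentage change in X, the percentage change in Y is approximately 2.00 times as large.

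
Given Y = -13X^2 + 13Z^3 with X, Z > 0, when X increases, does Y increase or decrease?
Y decreases

Taking the partial derivative:
∂Y/∂X = -26X

∂Y/∂X = -26X < 0 (assuming positive values)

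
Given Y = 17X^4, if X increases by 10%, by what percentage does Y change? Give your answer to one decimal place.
46.4%

For Y = 17X^4:
If X → X(1 + 0.1)
Then Y → Y · (1 + 0.1)^4
     = Y · 1.4641

Percentage change = ((1 + 0.1)^4 − 1) × 100% ≈ 46.4%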